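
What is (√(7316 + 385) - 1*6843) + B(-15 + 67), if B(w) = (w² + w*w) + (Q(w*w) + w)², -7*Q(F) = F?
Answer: 5405285/49 + √7701 ≈ 1.1040e+5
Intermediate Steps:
Q(F) = -F/7
B(w) = (w - w²/7)² + 2*w² (B(w) = (w² + w*w) + (-w*w/7 + w)² = (w² + w²) + (-w²/7 + w)² = 2*w² + (w - w²/7)² = (w - w²/7)² + 2*w²)
(√(7316 + 385) - 1*6843) + B(-15 + 67) = (√(7316 + 385) - 1*6843) + (-15 + 67)²*(98 + (-7 + (-15 + 67))²)/49 = (√7701 - 6843) + (1/49)*52²*(98 + (-7 + 52)²) = (-6843 + √7701) + (1/49)*2704*(98 + 45²) = (-6843 + √7701) + (1/49)*2704*(98 + 2025) = (-6843 + √7701) + (1/49)*2704*2123 = (-6843 + √7701) + 5740592/49 = 5405285/49 + √7701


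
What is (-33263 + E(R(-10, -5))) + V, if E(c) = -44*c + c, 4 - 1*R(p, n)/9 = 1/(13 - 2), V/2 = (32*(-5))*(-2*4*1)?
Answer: -354374/11 ≈ -32216.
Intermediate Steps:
V = 2560 (V = 2*((32*(-5))*(-2*4*1)) = 2*(-(-1280)) = 2*(-160*(-8)) = 2*1280 = 2560)
R(p, n) = 387/11 (R(p, n) = 36 - 9/(13 - 2) = 36 - 9/11 = 387/11)
E(c) = -43*c
(-33263 + E(R(-10, -5))) + V = (-33263 - 43*387/11) + 2560 = (-33263 - 16641/11) + 2560 = -382534/11 + 2560 = -354374/11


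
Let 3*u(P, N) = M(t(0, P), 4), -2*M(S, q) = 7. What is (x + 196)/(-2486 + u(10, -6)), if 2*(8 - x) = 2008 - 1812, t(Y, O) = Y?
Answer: -636/14923 ≈ -0.042619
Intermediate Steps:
M(S, q) = -7/2 (M(S, q) = -½*7 = -7/2)
x = -90 (x = 8 - (2008 - 1812)/2 = 8 - ½*196 = 8 - 98 = -90)
u(P, N) = -7/6 (u(P, N) = (⅓)*(-7/2) = -7/6)
(x + 196)/(-2486 + u(10, -6)) = (-90 + 196)/(-2486 - 7/6) = 106/(-14923/6) = 106*(-6/14923) = -636/14923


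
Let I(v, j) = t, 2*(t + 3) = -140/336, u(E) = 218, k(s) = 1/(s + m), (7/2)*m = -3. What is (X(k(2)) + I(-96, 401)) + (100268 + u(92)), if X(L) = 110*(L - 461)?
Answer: 1196857/24 ≈ 49869.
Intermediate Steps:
m = -6/7 (m = (2/7)*(-3) = -6/7 ≈ -0.85714)
k(s) = 1/(-6/7 + s) (k(s) = 1/(s - 6/7) = 1/(-6/7 + s))
t = -77/24 (t = -3 + (-140/336)/2 = -3 + (-140*1/336)/2 = -3 + (1/2)*(-5/12) = -3 - 5/24 = -77/24 ≈ -3.2083)
I(v, j) = -77/24
X(L) = -50710 + 110*L (X(L) = 110*(-461 + L) = -50710 + 110*L)
(X(k(2)) + I(-96, 401)) + (100268 + u(92)) = ((-50710 + 110*(7/(-6 + 7*2))) - 77/24) + (100268 + 218) = ((-50710 + 110*(7/(-6 + 14))) - 77/24) + 100486 = ((-50710 + 110*(7/8)) - 77/24) + 100486 = ((-50710 + 385/4) - 77/24) + 100486 = (-202455/4 - 77/24) + 100486 = -1214807/24 + 100486 = 1196857/24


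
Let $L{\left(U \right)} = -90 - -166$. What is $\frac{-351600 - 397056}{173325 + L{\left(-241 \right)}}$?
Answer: $- \frac{748656}{173401} \approx -4.3175$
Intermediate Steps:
$L{\left(U \right)} = 76$ ($L{\left(U \right)} = -90 + 166 = 76$)
$\frac{-351600 - 397056}{173325 + L{\left(-241 \right)}} = \frac{-351600 - 397056}{173325 + 76} = - \frac{748656}{173401}$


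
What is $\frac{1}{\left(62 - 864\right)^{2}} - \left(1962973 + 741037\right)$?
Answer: $- \frac{1739230048039}{643204} \approx -2.704 \cdot 10^{6}$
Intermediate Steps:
$\frac{1}{\left(62 - 864\right)^{2}} - \left(1962973 + 741037\right) = \frac{1}{\left(-802\right)^{2}} - 2704010 = \frac{1}{643204} - 2704010 = - \frac{1739230048039}{643204}$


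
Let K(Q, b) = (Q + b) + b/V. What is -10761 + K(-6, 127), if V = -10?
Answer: -106527/10 ≈ -10653.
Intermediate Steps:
K(Q, b) = Q + 9*b/10 (K(Q, b) = (Q + b) + b/(-10) = (Q + b) + b*(-1/10) = (Q + b) - b/10 = Q + 9*b/10)
-10761 + K(-6, 127) = -10761 + (-6 + (9/10)*127) = -10761 + (-6 + 1143/10) = -10761 + 1083/10 = -106527/10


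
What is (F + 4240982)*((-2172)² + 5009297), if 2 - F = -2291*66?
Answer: 42722309459390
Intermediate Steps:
F = 151208 (F = 2 - (-2291)*66 = 2 - 1*(-151206) = 2 + 151206 = 151208)
(F + 4240982)*((-2172)² + 5009297) = (151208 + 4240982)*((-2172)² + 5009297) = 4392190*(4717584 + 5009297) = 4392190*9726881 = 42722309459390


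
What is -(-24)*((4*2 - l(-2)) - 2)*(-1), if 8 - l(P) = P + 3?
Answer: 24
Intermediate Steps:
l(P) = 5 - P (l(P) = 8 - (P + 3) = 8 - (3 + P) = 8 + (-3 - P) = 5 - P)
-(-24)*((4*2 - l(-2)) - 2)*(-1) = -(-24)*((4*2 - (5 - 1*(-2))) - 2)*(-1) = -(-24)*((8 - (5 + 2)) - 2)*(-1) = -(-24)*((8 - 1*7) - 2)*(-1) = -(-24)*((8 - 7) - 2)*(-1) = -(-24)*(1 - 2)*(-1) = -(-24)*(-1)*(-1) = -8*3*(-1) = -24*(-1) = 24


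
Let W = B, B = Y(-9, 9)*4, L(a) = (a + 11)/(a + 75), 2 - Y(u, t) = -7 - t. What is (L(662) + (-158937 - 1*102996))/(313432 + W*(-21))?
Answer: -48260987/57471260 ≈ -0.83974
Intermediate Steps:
Y(u, t) = 9 + t (Y(u, t) = 2 - (-7 - t) = 2 + (7 + t) = 9 + t)
L(a) = (11 + a)/(75 + a)
B = 72 (B = (9 + 9)*4 = 18*4 = 72)
W = 72
(L(662) + (-158937 - 1*102996))/(313432 + W*(-21)) = ((11 + 662)/(75 + 662) + (-158937 - 1*102996))/(313432 + 72*(-21)) = (673/737 + (-158937 - 102996))/(313432 - 1512) = ((1/737)*673 - 261933)/311920 = (673/737 - 261933)*(1/311920) = -193043948/737*1/311920 = -48260987/57471260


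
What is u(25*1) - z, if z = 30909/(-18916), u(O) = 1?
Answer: 49825/18916 ≈ 2.6340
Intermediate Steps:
z = -30909/18916 (z = 30909*(-1/18916) = -30909/18916 ≈ -1.6340)
u(25*1) - z = 1 - 1*(-30909/18916) = 1 + 30909/18916 = 49825/18916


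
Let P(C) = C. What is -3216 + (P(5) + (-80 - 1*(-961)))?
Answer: -2330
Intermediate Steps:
-3216 + (P(5) + (-80 - 1*(-961))) = -3216 + (5 + (-80 - 1*(-961))) = -3216 + (5 + (-80 + 961)) = -3216 + (5 + 881) = -3216 + 886 = -2330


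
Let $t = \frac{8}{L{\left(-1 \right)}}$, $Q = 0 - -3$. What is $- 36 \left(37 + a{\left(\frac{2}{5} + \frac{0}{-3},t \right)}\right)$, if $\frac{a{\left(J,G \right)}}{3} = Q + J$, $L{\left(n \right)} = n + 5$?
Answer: $- \frac{8496}{5} \approx -1699.2$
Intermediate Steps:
$L{\left(n \right)} = 5 + n$
$Q = 3$ ($Q = 0 + 3 = 3$)
$t = 2$ ($t = \frac{8}{5 - 1} = \frac{8}{4} = 8 \cdot \frac{1}{4} = 2$)
$a{\left(J,G \right)} = 9 + 3 J$ ($a{\left(J,G \right)} = 3 \left(3 + J\right) = 9 + 3 J$)
$- 36 \left(37 + a{\left(\frac{2}{5} + \frac{0}{-3},t \right)}\right) = - 36 \left(37 + \left(9 + 3 \left(\frac{2}{5} + \frac{0}{-3}\right)\right)\right) = - 36 \left(37 + \left(9 + 3 \left(2 \cdot \frac{1}{5} + 0 \left(- \frac{1}{3}\right)\right)\right)\right) = - 36 \left(37 + \left(9 + 3 \left(\frac{2}{5} + 0\right)\right)\right) = - 36 \left(37 + \left(9 + 3 \cdot \frac{2}{5}\right)\right) = - 36 \left(37 + \left(9 + \frac{6}{5}\right)\right) = - 36 \left(37 + \frac{51}{5}\right) = \left(-36\right) \frac{236}{5} = - \frac{8496}{5}$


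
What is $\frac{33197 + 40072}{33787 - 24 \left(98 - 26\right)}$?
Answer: $\frac{73269}{32059} \approx 2.2854$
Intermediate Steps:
$\frac{33197 + 40072}{33787 - 24 \left(98 - 26\right)} = \frac{73269}{33787 - 1728} = \frac{73269}{32059}$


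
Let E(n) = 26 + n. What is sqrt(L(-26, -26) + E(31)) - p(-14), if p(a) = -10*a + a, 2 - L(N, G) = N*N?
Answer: -126 + I*sqrt(617) ≈ -126.0 + 24.839*I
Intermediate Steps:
L(N, G) = 2 - N**2 (L(N, G) = 2 - N*N = 2 - N**2)
p(a) = -9*a
sqrt(L(-26, -26) + E(31)) - p(-14) = sqrt((2 - 1*(-26)**2) + (26 + 31)) - (-9)*(-14) = sqrt((2 - 1*676) + 57) - 1*126 = sqrt((2 - 676) + 57) - 126 = sqrt(-674 + 57) - 126 = sqrt(-617) - 126 = I*sqrt(617) - 126 = -126 + I*sqrt(617)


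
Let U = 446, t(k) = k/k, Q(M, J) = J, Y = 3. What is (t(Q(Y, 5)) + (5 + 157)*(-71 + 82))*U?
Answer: 795218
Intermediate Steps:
t(k) = 1
(t(Q(Y, 5)) + (5 + 157)*(-71 + 82))*U = (1 + (5 + 157)*(-71 + 82))*446 = (1 + 162*11)*446 = (1 + 1782)*446 = 1783*446 = 795218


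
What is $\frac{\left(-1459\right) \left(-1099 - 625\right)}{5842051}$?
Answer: $\frac{2515316}{5842051} \approx 0.43055$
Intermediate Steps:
$\frac{\left(-1459\right) \left(-1099 - 625\right)}{5842051} = \left(-1459\right) \left(-1724\right) \frac{1}{5842051} = 2515316 \cdot \frac{1}{5842051} = \frac{2515316}{5842051}$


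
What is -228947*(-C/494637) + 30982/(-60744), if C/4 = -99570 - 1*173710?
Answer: -2533701052075949/5007704988 ≈ -5.0596e+5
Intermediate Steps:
C = -1093120 (C = 4*(-99570 - 1*173710) = 4*(-99570 - 173710) = 4*(-273280) = -1093120)
-228947*(-C/494637) + 30982/(-60744) = -228947/((-494637/(-1093120))) + 30982/(-60744) = -228947/((-494637*(-1/1093120))) + 30982*(-1/60744) = -228947/494637/1093120 - 15491/30372 = -228947*1093120/494637 - 15491/30372 = -250266544640/494637 - 15491/30372 = -2533701052075949/5007704988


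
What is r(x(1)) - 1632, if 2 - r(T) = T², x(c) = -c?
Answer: -1631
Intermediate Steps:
r(T) = 2 - T²
r(x(1)) - 1632 = (2 - (-1*1)²) - 1632 = (2 - 1*(-1)²) - 1632 = (2 - 1*1) - 1632 = (2 - 1) - 1632 = 1 - 1632 = -1631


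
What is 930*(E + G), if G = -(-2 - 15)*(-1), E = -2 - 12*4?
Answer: -62310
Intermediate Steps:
E = -50 (E = -2 - 48 = -50)
G = -17 (G = -(-17)*(-1) = -1*17 = -17)
930*(E + G) = 930*(-50 - 17) = 930*(-67) = -62310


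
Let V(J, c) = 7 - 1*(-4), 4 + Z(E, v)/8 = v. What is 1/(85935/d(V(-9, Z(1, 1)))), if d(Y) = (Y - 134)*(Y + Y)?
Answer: -902/28645 ≈ -0.031489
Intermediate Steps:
Z(E, v) = -32 + 8*v
V(J, c) = 11 (V(J, c) = 7 + 4 = 11)
d(Y) = 2*Y*(-134 + Y) (d(Y) = (-134 + Y)*(2*Y) = 2*Y*(-134 + Y))
1/(85935/d(V(-9, Z(1, 1)))) = 1/(85935/((2*11*(-134 + 11)))) = 1/(85935/((2*11*(-123)))) = 1/(85935/(-2706)) = 1/(85935*(-1/2706)) = 1/(-28645/902) = -902/28645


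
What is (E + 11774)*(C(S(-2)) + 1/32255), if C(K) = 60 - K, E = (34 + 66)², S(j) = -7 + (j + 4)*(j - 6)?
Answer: 58292612484/32255 ≈ 1.8072e+6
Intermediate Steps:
S(j) = -7 + (-6 + j)*(4 + j) (S(j) = -7 + (4 + j)*(-6 + j) = -7 + (-6 + j)*(4 + j))
E = 10000 (E = 100² = 10000)
(E + 11774)*(C(S(-2)) + 1/32255) = (10000 + 11774)*((60 - (-31 + (-2)² - 2*(-2))) + 1/32255) = 21774*((60 - (-31 + 4 + 4)) + 1/32255) = 21774*((60 - 1*(-23)) + 1/32255) = 21774*((60 + 23) + 1/32255) = 21774*(83 + 1/32255) = 21774*(2677166/32255) = 58292612484/32255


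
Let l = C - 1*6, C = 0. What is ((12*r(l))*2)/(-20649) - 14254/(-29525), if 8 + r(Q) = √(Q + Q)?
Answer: 99999882/203220575 - 16*I*√3/6883 ≈ 0.49208 - 0.0040263*I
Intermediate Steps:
l = -6 (l = 0 - 1*6 = 0 - 6 = -6)
r(Q) = -8 + √2*√Q (r(Q) = -8 + √(Q + Q) = -8 + √(2*Q) = -8 + √2*√Q)
((12*r(l))*2)/(-20649) - 14254/(-29525) = ((12*(-8 + √2*√(-6)))*2)/(-20649) - 14254/(-29525) = ((12*(-8 + √2*(I*√6)))*2)*(-1/20649) - 14254*(-1/29525) = ((12*(-8 + 2*I*√3))*2)*(-1/20649) + 14254/29525 = ((-96 + 24*I*√3)*2)*(-1/20649) + 14254/29525 = (-192 + 48*I*√3)*(-1/20649) + 14254/29525 = (64/6883 - 16*I*√3/6883) + 14254/29525 = 99999882/203220575 - 16*I*√3/6883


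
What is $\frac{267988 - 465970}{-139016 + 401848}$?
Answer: $- \frac{98991}{131416} \approx -0.75326$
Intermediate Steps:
$\frac{267988 - 465970}{-139016 + 401848} = - \frac{197982}{262832} = \left(-197982\right) \frac{1}{262832} = - \frac{98991}{131416}$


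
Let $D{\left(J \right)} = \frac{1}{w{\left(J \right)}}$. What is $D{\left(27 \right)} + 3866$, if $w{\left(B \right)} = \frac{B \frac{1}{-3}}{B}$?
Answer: $3863$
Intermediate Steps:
$w{\left(B \right)} = - \frac{1}{3}$ ($w{\left(B \right)} = \frac{B \left(- \frac{1}{3}\right)}{B} = \frac{\left(- \frac{1}{3}\right) B}{B} = - \frac{1}{3}$)
$D{\left(J \right)} = -3$ ($D{\left(J \right)} = \frac{1}{- \frac{1}{3}} = -3$)
$D{\left(27 \right)} + 3866 = -3 + 3866 = 3863$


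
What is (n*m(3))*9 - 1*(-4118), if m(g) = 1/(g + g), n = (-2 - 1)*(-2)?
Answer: 4127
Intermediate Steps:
n = 6 (n = -3*(-2) = 6)
m(g) = 1/(2*g)
(n*m(3))*9 - 1*(-4118) = (6*((½)/3))*9 - 1*(-4118) = (6*((½)*(⅓)))*9 + 4118 = (6*(⅙))*9 + 4118 = 1*9 + 4118 = 9 + 4118 = 4127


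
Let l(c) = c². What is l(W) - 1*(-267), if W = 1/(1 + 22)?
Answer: 141244/529 ≈ 267.00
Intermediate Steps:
W = 1/23 ≈ 0.043478
l(W) - 1*(-267) = (1/23)² - 1*(-267) = 1/529 + 267 = 141244/529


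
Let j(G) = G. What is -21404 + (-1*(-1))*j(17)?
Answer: -21387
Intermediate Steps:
-21404 + (-1*(-1))*j(17) = -21404 - 1*(-1)*17 = -21404 + 1*17 = -21404 + 17 = -21387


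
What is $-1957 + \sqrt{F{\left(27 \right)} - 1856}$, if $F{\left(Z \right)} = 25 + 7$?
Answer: $-1957 + 4 i \sqrt{114} \approx -1957.0 + 42.708 i$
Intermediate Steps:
$F{\left(Z \right)} = 32$
$-1957 + \sqrt{F{\left(27 \right)} - 1856} = -1957 + \sqrt{32 - 1856} = -1957 + \sqrt{-1824} = -1957 + 4 i \sqrt{114}$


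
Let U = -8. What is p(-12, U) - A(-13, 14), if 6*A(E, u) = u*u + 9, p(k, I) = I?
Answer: -253/6 ≈ -42.167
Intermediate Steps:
A(E, u) = 3/2 + u**2/6 (A(E, u) = (u*u + 9)/6 = (u**2 + 9)/6 = (9 + u**2)/6 = 3/2 + u**2/6)
p(-12, U) - A(-13, 14) = -8 - (3/2 + (1/6)*14**2) = -8 - (3/2 + (1/6)*196) = -8 - (3/2 + 98/3) = -8 - 1*205/6 = -8 - 205/6 = -253/6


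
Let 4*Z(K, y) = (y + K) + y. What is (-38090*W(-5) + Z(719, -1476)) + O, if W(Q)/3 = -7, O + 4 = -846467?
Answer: -188557/4 ≈ -47139.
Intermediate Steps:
O = -846471 (O = -4 - 846467 = -846471)
Z(K, y) = y/2 + K/4 (Z(K, y) = ((y + K) + y)/4 = ((K + y) + y)/4 = (K + 2*y)/4 = y/2 + K/4)
W(Q) = -21 (W(Q) = 3*(-7) = -21)
(-38090*W(-5) + Z(719, -1476)) + O = (-38090*(-21) + ((½)*(-1476) + (¼)*719)) - 846471 = (799890 + (-738 + 719/4)) - 846471 = (799890 - 2233/4) - 846471 = 3197327/4 - 846471 = -188557/4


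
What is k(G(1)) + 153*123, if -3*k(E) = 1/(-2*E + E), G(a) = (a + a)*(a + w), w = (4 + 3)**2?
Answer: 5645701/300 ≈ 18819.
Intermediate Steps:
w = 49 (w = 7**2 = 49)
G(a) = 2*a*(49 + a) (G(a) = (a + a)*(a + 49) = (2*a)*(49 + a) = 2*a*(49 + a))
k(E) = 1/(3*E) (k(E) = -1/(3*(-2*E + E)) = -(-1/E)/3 = -(-1)/(3*E) = 1/(3*E))
k(G(1)) + 153*123 = 1/(3*((2*1*(49 + 1)))) + 153*123 = 1/(3*((2*1*50))) + 18819 = (1/3)/100 + 18819 = (1/3)*(1/100) + 18819 = 1/300 + 18819 = 5645701/300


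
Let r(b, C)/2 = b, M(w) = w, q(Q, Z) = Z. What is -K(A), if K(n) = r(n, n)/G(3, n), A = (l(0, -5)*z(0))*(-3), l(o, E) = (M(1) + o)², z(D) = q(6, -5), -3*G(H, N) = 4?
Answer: 45/2 ≈ 22.500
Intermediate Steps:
G(H, N) = -4/3 (G(H, N) = -⅓*4 = -4/3)
r(b, C) = 2*b
z(D) = -5
l(o, E) = (1 + o)²
A = 15 (A = ((1 + 0)²*(-5))*(-3) = (1²*(-5))*(-3) = (1*(-5))*(-3) = -5*(-3) = 15)
K(n) = -3*n/2 (K(n) = (2*n)/(-4/3) = (2*n)*(-¾) = -3*n/2)
-K(A) = -(-3)*15/2 = -1*(-45/2) = 45/2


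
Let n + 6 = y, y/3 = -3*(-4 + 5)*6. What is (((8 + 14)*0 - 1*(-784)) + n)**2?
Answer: 524176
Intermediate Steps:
y = -54 (y = 3*(-3*(-4 + 5)*6) = 3*(-3*6) = 3*(-18) = -54)
n = -60 (n = -6 - 54 = -60)
(((8 + 14)*0 - 1*(-784)) + n)**2 = (((8 + 14)*0 - 1*(-784)) - 60)**2 = ((22*0 + 784) - 60)**2 = ((0 + 784) - 60)**2 = (784 - 60)**2 = 724**2 = 524176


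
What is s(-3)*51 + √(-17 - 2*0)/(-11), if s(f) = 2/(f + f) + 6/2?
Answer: 136 - I*√17/11 ≈ 136.0 - 0.37483*I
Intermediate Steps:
s(f) = 3 + 1/f (s(f) = 2/((2*f)) + 6*(½) = 2*(1/(2*f)) + 3 = 1/f + 3 = 3 + 1/f)
s(-3)*51 + √(-17 - 2*0)/(-11) = (3 + 1/(-3))*51 + √(-17 - 2*0)/(-11) = (3 - ⅓)*51 + √(-17 + 0)*(-1/11) = (8/3)*51 + √(-17)*(-1/11) = 136 + (I*√17)*(-1/11) = 136 - I*√17/11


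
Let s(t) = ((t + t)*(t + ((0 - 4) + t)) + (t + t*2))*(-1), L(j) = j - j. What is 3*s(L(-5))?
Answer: 0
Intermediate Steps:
L(j) = 0
s(t) = -3*t - 2*t*(-4 + 2*t) (s(t) = ((2*t)*(t + (-4 + t)) + (t + 2*t))*(-1) = ((2*t)*(-4 + 2*t) + 3*t)*(-1) = (2*t*(-4 + 2*t) + 3*t)*(-1) = (3*t + 2*t*(-4 + 2*t))*(-1) = -3*t - 2*t*(-4 + 2*t))
3*s(L(-5)) = 3*(0*(5 - 4*0)) = 3*(0*(5 + 0)) = 3*(0*5) = 3*0 = 0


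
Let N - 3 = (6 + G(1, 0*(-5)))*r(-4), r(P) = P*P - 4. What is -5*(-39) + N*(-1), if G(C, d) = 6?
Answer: 48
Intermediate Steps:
r(P) = -4 + P² (r(P) = P² - 4 = -4 + P²)
N = 147 (N = 3 + (6 + 6)*(-4 + (-4)²) = 3 + 12*(-4 + 16) = 3 + 12*12 = 3 + 144 = 147)
-5*(-39) + N*(-1) = -5*(-39) + 147*(-1) = 195 - 147 = 48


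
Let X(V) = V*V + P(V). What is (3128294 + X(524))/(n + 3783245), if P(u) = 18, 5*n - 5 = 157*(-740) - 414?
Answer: 4253610/4699909 ≈ 0.90504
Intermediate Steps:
n = -116589/5 (n = 1 + (157*(-740) - 414)/5 = 1 + (-116180 - 414)/5 = 1 + (⅕)*(-116594) = 1 - 116594/5 = -116589/5 ≈ -23318.)
X(V) = 18 + V² (X(V) = V*V + 18 = V² + 18 = 18 + V²)
(3128294 + X(524))/(n + 3783245) = (3128294 + (18 + 524²))/(-116589/5 + 3783245) = (3128294 + (18 + 274576))/(18799636/5) = (3128294 + 274594)*(5/18799636) = 3402888*(5/18799636) = 4253610/4699909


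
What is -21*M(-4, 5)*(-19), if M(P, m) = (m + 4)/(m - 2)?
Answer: 1197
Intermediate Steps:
M(P, m) = (4 + m)/(-2 + m)
-21*M(-4, 5)*(-19) = -21*(4 + 5)/(-2 + 5)*(-19) = -21*9/3*(-19) = -7*9*(-19) = -21*3*(-19) = -63*(-19) = 1197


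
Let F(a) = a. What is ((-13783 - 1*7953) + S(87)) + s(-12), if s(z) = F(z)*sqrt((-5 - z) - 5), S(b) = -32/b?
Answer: -1891064/87 - 12*sqrt(2) ≈ -21753.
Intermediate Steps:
s(z) = z*sqrt(-10 - z) (s(z) = z*sqrt((-5 - z) - 5) = z*sqrt(-10 - z))
((-13783 - 1*7953) + S(87)) + s(-12) = ((-13783 - 1*7953) - 32/87) - 12*sqrt(-10 - 1*(-12)) = ((-13783 - 7953) - 32*1/87) - 12*sqrt(-10 + 12) = (-21736 - 32/87) - 12*sqrt(2) = -1891064/87 - 12*sqrt(2)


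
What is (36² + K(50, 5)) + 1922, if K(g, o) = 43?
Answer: 3261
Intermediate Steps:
(36² + K(50, 5)) + 1922 = (36² + 43) + 1922 = (1296 + 43) + 1922 = 1339 + 1922 = 3261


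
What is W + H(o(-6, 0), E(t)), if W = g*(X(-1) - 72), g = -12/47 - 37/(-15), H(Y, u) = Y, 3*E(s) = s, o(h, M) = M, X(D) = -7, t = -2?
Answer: -123161/705 ≈ -174.70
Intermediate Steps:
E(s) = s/3
g = 1559/705 (g = -12*1/47 - 37*(-1/15) = -12/47 + 37/15 = 1559/705 ≈ 2.2113)
W = -123161/705 (W = 1559*(-7 - 72)/705 = (1559/705)*(-79) = -123161/705 ≈ -174.70)
W + H(o(-6, 0), E(t)) = -123161/705 + 0 = -123161/705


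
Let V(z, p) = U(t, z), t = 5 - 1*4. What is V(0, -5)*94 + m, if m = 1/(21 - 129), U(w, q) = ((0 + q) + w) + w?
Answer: 20303/108 ≈ 187.99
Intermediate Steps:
t = 1 (t = 5 - 4 = 1)
U(w, q) = q + 2*w (U(w, q) = (q + w) + w = q + 2*w)
V(z, p) = 2 + z (V(z, p) = z + 2*1 = z + 2 = 2 + z)
m = -1/108 (m = 1/(-108) = -1/108 ≈ -0.0092593)
V(0, -5)*94 + m = (2 + 0)*94 - 1/108 = 2*94 - 1/108 = 188 - 1/108 = 20303/108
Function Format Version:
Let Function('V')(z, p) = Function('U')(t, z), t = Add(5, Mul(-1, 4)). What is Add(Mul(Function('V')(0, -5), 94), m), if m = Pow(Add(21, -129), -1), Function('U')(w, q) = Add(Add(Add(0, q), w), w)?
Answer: Rational(20303, 108) ≈ 187.99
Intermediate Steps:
t = 1 (t = Add(5, -4) = 1)
Function('U')(w, q) = Add(q, Mul(2, w)) (Function('U')(w, q) = Add(Add(q, w), w) = Add(q, Mul(2, w)))
Function('V')(z, p) = Add(2, z) (Function('V')(z, p) = Add(z, Mul(2, 1)) = Add(z, 2) = Add(2, z))
m = Rational(-1, 108) (m = Pow(-108, -1) = Rational(-1, 108) ≈ -0.0092593)
Add(Mul(Function('V')(0, -5), 94), m) = Add(Mul(Add(2, 0), 94), Rational(-1, 108)) = Add(Mul(2, 94), Rational(-1, 108)) = Add(188, Rational(-1, 108)) = Rational(20303, 108)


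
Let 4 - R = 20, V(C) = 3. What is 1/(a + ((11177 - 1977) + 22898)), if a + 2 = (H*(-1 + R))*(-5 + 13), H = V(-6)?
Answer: 1/31688 ≈ 3.1558e-5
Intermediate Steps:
R = -16 (R = 4 - 1*20 = 4 - 20 = -16)
H = 3
a = -410 (a = -2 + (3*(-1 - 16))*(-5 + 13) = -2 + (3*(-17))*8 = -2 - 51*8 = -2 - 408 = -410)
1/(a + ((11177 - 1977) + 22898)) = 1/(-410 + ((11177 - 1977) + 22898)) = 1/(-410 + (9200 + 22898)) = 1/(-410 + 32098) = 1/31688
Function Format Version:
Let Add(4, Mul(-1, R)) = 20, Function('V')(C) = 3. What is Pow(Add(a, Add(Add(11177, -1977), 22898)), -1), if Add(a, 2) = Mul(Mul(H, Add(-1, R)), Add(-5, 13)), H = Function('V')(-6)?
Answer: Rational(1, 31688) ≈ 3.1558e-5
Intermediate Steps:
R = -16 (R = Add(4, Mul(-1, 20)) = Add(4, -20) = -16)
H = 3
a = -410 (a = Add(-2, Mul(Mul(3, Add(-1, -16)), Add(-5, 13))) = Add(-2, Mul(Mul(3, -17), 8)) = Add(-2, Mul(-51, 8)) = Add(-2, -408) = -410)
Pow(Add(a, Add(Add(11177, -1977), 22898)), -1) = Pow(Add(-410, Add(Add(11177, -1977), 22898)), -1) = Pow(Add(-410, Add(9200, 22898)), -1) = Pow(Add(-410, 32098), -1) = Pow(31688, -1) = Rational(1, 31688)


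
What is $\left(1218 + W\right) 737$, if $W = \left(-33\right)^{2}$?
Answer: $1700259$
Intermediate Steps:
$W = 1089$
$\left(1218 + W\right) 737 = \left(1218 + 1089\right) 737 = 2307 \cdot 737 = 1700259$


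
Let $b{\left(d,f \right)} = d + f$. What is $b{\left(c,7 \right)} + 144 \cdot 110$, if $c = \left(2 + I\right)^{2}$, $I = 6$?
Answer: $15911$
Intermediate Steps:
$c = 64$ ($c = \left(2 + 6\right)^{2} = 8^{2} = 64$)
$b{\left(c,7 \right)} + 144 \cdot 110 = \left(64 + 7\right) + 144 \cdot 110 = 71 + 15840 = 15911$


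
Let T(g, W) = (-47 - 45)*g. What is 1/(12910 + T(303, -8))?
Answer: -1/14966 ≈ -6.6818e-5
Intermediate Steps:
T(g, W) = -92*g
1/(12910 + T(303, -8)) = 1/(12910 - 92*303) = 1/(12910 - 27876) = 1/(-14966) = -1/14966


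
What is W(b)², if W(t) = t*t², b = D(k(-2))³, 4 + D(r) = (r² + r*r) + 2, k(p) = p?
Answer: 101559956668416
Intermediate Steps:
D(r) = -2 + 2*r² (D(r) = -4 + ((r² + r*r) + 2) = -4 + ((r² + r²) + 2) = -4 + (2*r² + 2) = -4 + (2 + 2*r²) = -2 + 2*r²)
b = 216 (b = (-2 + 2*(-2)²)³ = (-2 + 2*4)³ = (-2 + 8)³ = 6³ = 216)
W(t) = t³
W(b)² = (216³)² = 10077696² = 101559956668416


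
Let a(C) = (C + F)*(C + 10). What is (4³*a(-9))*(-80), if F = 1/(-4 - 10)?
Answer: 325120/7 ≈ 46446.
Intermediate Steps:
F = -1/14 (F = 1/(-14) = -1/14 ≈ -0.071429)
a(C) = (10 + C)*(-1/14 + C) (a(C) = (C - 1/14)*(C + 10) = (-1/14 + C)*(10 + C) = (10 + C)*(-1/14 + C))
(4³*a(-9))*(-80) = (4³*(-5/7 + (-9)² + (139/14)*(-9)))*(-80) = (64*(-5/7 + 81 - 1251/14))*(-80) = (64*(-127/14))*(-80) = -4064/7*(-80) = 325120/7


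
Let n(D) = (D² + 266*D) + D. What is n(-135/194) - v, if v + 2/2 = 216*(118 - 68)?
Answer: -413405669/37636 ≈ -10984.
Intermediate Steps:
n(D) = D² + 267*D
v = 10799 (v = -1 + 216*(118 - 68) = -1 + 216*50 = -1 + 10800 = 10799)
n(-135/194) - v = (-135/194)*(267 - 135/194) - 1*10799 = (-135*1/194)*(267 - 135*1/194) - 10799 = -135*(267 - 135/194)/194 - 10799 = -135/194*51663/194 - 10799 = -6974505/37636 - 10799 = -413405669/37636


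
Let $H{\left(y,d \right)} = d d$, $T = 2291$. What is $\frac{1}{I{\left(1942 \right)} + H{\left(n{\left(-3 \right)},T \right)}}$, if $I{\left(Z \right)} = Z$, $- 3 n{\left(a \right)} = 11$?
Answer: $\frac{1}{5250623} \approx 1.9045 \cdot 10^{-7}$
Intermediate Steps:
$n{\left(a \right)} = - \frac{11}{3}$ ($n{\left(a \right)} = \left(- \frac{1}{3}\right) 11 = - \frac{11}{3}$)
$H{\left(y,d \right)} = d^{2}$
$\frac{1}{I{\left(1942 \right)} + H{\left(n{\left(-3 \right)},T \right)}} = \frac{1}{1942 + 2291^{2}} = \frac{1}{1942 + 5248681} = \frac{1}{5250623}$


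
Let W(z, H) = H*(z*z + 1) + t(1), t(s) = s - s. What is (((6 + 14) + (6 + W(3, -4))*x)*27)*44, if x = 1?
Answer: -16632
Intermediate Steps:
t(s) = 0
W(z, H) = H*(1 + z²) (W(z, H) = H*(z*z + 1) + 0 = H*(z² + 1) + 0 = H*(1 + z²) + 0 = H*(1 + z²))
(((6 + 14) + (6 + W(3, -4))*x)*27)*44 = (((6 + 14) + (6 - 4*(1 + 3²))*1)*27)*44 = ((20 + (6 - 4*(1 + 9))*1)*27)*44 = ((20 + (6 - 4*10)*1)*27)*44 = ((20 + (6 - 40)*1)*27)*44 = ((20 - 34*1)*27)*44 = ((20 - 34)*27)*44 = -14*27*44 = -378*44 = -16632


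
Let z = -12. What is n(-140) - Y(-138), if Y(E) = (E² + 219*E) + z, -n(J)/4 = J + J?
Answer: 12310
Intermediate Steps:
n(J) = -8*J (n(J) = -4*(J + J) = -8*J)
Y(E) = -12 + E² + 219*E (Y(E) = (E² + 219*E) - 12 = -12 + E² + 219*E)
n(-140) - Y(-138) = -8*(-140) - (-12 + (-138)² + 219*(-138)) = 1120 - (-12 + 19044 - 30222) = 1120 - 1*(-11190) = 1120 + 11190 = 12310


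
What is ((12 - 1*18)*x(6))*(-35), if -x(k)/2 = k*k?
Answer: -15120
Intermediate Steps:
x(k) = -2*k² (x(k) = -2*k*k = -2*k²)
((12 - 1*18)*x(6))*(-35) = ((12 - 1*18)*(-2*6²))*(-35) = ((12 - 18)*(-2*36))*(-35) = -6*(-72)*(-35) = 432*(-35) = -15120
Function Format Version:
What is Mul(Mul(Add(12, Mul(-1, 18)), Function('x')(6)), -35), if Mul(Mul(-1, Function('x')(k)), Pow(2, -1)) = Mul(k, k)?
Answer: -15120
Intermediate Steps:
Function('x')(k) = Mul(-2, Pow(k, 2)) (Function('x')(k) = Mul(-2, Mul(k, k)) = Mul(-2, Pow(k, 2)))
Mul(Mul(Add(12, Mul(-1, 18)), Function('x')(6)), -35) = Mul(Mul(Add(12, Mul(-1, 18)), Mul(-2, Pow(6, 2))), -35) = Mul(Mul(Add(12, -18), Mul(-2, 36)), -35) = Mul(Mul(-6, -72), -35) = Mul(432, -35) = -15120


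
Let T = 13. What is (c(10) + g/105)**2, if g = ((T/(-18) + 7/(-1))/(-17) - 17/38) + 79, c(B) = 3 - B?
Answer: 3636542208784/93168405225 ≈ 39.032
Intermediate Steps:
g = 229673/2907 (g = ((13/(-18) + 7/(-1))/(-17) - 17/38) + 79 = ((13*(-1/18) + 7*(-1))*(-1/17) - 17*1/38) + 79 = ((-13/18 - 7)*(-1/17) - 17/38) + 79 = (-139/18*(-1/17) - 17/38) + 79 = (139/306 - 17/38) + 79 = 20/2907 + 79 = 229673/2907 ≈ 79.007)
(c(10) + g/105)**2 = ((3 - 1*10) + (229673/2907)/105)**2 = ((3 - 10) + (229673/2907)*(1/105))**2 = (-7 + 229673/305235)**2 = (-1906972/305235)**2 = 3636542208784/93168405225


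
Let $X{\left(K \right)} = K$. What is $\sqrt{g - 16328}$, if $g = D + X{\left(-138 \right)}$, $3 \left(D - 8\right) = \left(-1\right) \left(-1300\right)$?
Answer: $\frac{43 i \sqrt{78}}{3} \approx 126.59 i$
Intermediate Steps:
$D = \frac{1324}{3}$ ($D = 8 + \frac{\left(-1\right) \left(-1300\right)}{3} = 8 + \frac{1}{3} \cdot 1300 = 8 + \frac{1300}{3} = \frac{1324}{3} \approx 441.33$)
$g = \frac{910}{3}$ ($g = \frac{1324}{3} - 138 = \frac{910}{3} \approx 303.33$)
$\sqrt{g - 16328} = \sqrt{\frac{910}{3} - 16328} = \sqrt{- \frac{48074}{3}} = \frac{43 i \sqrt{78}}{3}$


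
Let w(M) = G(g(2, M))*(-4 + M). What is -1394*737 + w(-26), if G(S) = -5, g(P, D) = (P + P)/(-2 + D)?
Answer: -1027228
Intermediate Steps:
g(P, D) = 2*P/(-2 + D) (g(P, D) = (2*P)/(-2 + D) = 2*P/(-2 + D))
w(M) = 20 - 5*M (w(M) = -5*(-4 + M) = 20 - 5*M)
-1394*737 + w(-26) = -1394*737 + (20 - 5*(-26)) = -1027378 + (20 + 130) = -1027378 + 150 = -1027228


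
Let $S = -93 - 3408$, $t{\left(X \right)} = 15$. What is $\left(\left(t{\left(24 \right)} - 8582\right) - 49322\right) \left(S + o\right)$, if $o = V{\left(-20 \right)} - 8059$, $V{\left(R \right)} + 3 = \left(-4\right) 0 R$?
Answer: $669370507$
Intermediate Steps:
$V{\left(R \right)} = -3$ ($V{\left(R \right)} = -3 + \left(-4\right) 0 R = -3 + 0 R = -3 + 0 = -3$)
$o = -8062$ ($o = -3 - 8059 = -8062$)
$S = -3501$ ($S = -93 - 3408 = -3501$)
$\left(\left(t{\left(24 \right)} - 8582\right) - 49322\right) \left(S + o\right) = \left(\left(15 - 8582\right) - 49322\right) \left(-3501 - 8062\right) = \left(\left(15 - 8582\right) - 49322\right) \left(-11563\right) = \left(-8567 - 49322\right) \left(-11563\right) = \left(-57889\right) \left(-11563\right) = 669370507$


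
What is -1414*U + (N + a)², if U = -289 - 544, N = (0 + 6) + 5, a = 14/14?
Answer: 1178006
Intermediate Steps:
a = 1 (a = 14*(1/14) = 1)
N = 11 (N = 6 + 5 = 11)
U = -833
-1414*U + (N + a)² = -1414*(-833) + (11 + 1)² = 1177862 + 12² = 1177862 + 144 = 1178006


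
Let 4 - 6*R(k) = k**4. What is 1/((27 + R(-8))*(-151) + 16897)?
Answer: 1/115802 ≈ 8.6354e-6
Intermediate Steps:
R(k) = 2/3 - k**4/6
1/((27 + R(-8))*(-151) + 16897) = 1/((27 + (2/3 - 1/6*(-8)**4))*(-151) + 16897) = 1/((27 + (2/3 - 1/6*4096))*(-151) + 16897) = 1/((27 + (2/3 - 2048/3))*(-151) + 16897) = 1/((27 - 682)*(-151) + 16897) = 1/(-655*(-151) + 16897) = 1/(98905 + 16897) = 1/115802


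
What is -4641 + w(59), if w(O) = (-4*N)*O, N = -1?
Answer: -4405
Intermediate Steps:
w(O) = 4*O (w(O) = (-4*(-1))*O = 4*O)
-4641 + w(59) = -4641 + 4*59 = -4641 + 236 = -4405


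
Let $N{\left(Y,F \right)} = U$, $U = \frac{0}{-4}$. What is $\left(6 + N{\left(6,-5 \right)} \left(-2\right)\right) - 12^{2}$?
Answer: $-138$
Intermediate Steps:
$U = 0$ ($U = 0 \left(- \frac{1}{4}\right) = 0$)
$N{\left(Y,F \right)} = 0$
$\left(6 + N{\left(6,-5 \right)} \left(-2\right)\right) - 12^{2} = \left(6 + 0 \left(-2\right)\right) - 12^{2} = \left(6 + 0\right) - 144 = 6 - 144 = -138$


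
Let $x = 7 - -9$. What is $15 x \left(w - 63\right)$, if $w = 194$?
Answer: $31440$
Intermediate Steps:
$x = 16$ ($x = 7 + 9 = 16$)
$15 x \left(w - 63\right) = 15 \cdot 16 \left(194 - 63\right) = 240 \left(194 + \left(-96 + 33\right)\right) = 240 \left(194 - 63\right) = 240 \cdot 131 = 31440$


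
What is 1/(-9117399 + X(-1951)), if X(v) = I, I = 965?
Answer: -1/9116434 ≈ -1.0969e-7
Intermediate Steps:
X(v) = 965
1/(-9117399 + X(-1951)) = 1/(-9117399 + 965) = 1/(-9116434) = -1/9116434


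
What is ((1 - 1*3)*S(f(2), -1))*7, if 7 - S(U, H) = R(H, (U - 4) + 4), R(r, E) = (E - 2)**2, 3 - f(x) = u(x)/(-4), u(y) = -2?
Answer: -189/2 ≈ -94.500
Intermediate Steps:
f(x) = 5/2 (f(x) = 3 - (-2)/(-4) = 3 - (-2)*(-1)/4 = 3 - 1*1/2 = 3 - 1/2 = 5/2)
R(r, E) = (-2 + E)**2
S(U, H) = 7 - (-2 + U)**2 (S(U, H) = 7 - (-2 + ((U - 4) + 4))**2 = 7 - (-2 + ((-4 + U) + 4))**2 = 7 - (-2 + U)**2)
((1 - 1*3)*S(f(2), -1))*7 = ((1 - 1*3)*(7 - (-2 + 5/2)**2))*7 = ((1 - 3)*(7 - (1/2)**2))*7 = -2*(7 - 1*1/4)*7 = -2*(7 - 1/4)*7 = -2*27/4*7 = -27/2*7 = -189/2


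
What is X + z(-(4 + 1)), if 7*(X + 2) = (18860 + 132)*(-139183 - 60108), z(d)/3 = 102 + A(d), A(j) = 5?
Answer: -3784932439/7 ≈ -5.4070e+8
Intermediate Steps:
z(d) = 321 (z(d) = 3*(102 + 5) = 3*107 = 321)
X = -3784934686/7 (X = -2 + ((18860 + 132)*(-139183 - 60108))/7 = -2 + (18992*(-199291))/7 = -2 + (⅐)*(-3784934672) = -2 - 3784934672/7 = -3784934686/7 ≈ -5.4070e+8)
X + z(-(4 + 1)) = -3784934686/7 + 321 = -3784932439/7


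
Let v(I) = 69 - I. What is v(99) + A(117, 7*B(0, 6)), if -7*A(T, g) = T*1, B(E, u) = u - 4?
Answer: -327/7 ≈ -46.714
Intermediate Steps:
B(E, u) = -4 + u
A(T, g) = -T/7
v(99) + A(117, 7*B(0, 6)) = (69 - 1*99) - 1/7*117 = (69 - 99) - 117/7 = -30 - 117/7 = -327/7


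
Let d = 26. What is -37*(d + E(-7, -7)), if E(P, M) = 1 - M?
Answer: -1258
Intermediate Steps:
-37*(d + E(-7, -7)) = -37*(26 + (1 - 1*(-7))) = -37*(26 + (1 + 7)) = -37*(26 + 8) = -37*34 = -1258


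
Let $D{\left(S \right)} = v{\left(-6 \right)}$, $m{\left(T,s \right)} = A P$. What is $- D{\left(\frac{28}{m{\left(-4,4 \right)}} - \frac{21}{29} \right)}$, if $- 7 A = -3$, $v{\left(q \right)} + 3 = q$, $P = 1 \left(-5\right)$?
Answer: $9$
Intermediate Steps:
$P = -5$
$v{\left(q \right)} = -3 + q$
$A = \frac{3}{7}$ ($A = \left(- \frac{1}{7}\right) \left(-3\right) = \frac{3}{7} \approx 0.42857$)
$m{\left(T,s \right)} = - \frac{15}{7}$ ($m{\left(T,s \right)} = \frac{3}{7} \left(-5\right) = - \frac{15}{7}$)
$D{\left(S \right)} = -9$ ($D{\left(S \right)} = -3 - 6 = -9$)
$- D{\left(\frac{28}{m{\left(-4,4 \right)}} - \frac{21}{29} \right)} = \left(-1\right) \left(-9\right) = 9$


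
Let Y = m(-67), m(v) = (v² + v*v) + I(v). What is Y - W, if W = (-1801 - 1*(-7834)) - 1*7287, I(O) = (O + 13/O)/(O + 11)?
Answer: 19197483/1876 ≈ 10233.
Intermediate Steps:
I(O) = (O + 13/O)/(11 + O)
m(v) = 2*v² + (13 + v²)/(v*(11 + v)) (m(v) = (v² + v*v) + (13 + v²)/(v*(11 + v)) = (v² + v²) + (13 + v²)/(v*(11 + v)) = 2*v² + (13 + v²)/(v*(11 + v)))
W = -1254 (W = (-1801 + 7834) - 7287 = 6033 - 7287 = -1254)
Y = 16844979/1876 (Y = (13 + (-67)² + 2*(-67)³*(11 - 67))/((-67)*(11 - 67)) = -1/67*(13 + 4489 + 2*(-300763)*(-56))/(-56) = -1/67*(-1/56)*(13 + 4489 + 33685456) = -1/67*(-1/56)*33689958 = 16844979/1876 ≈ 8979.2)
Y - W = 16844979/1876 - 1*(-1254) = 16844979/1876 + 1254 = 19197483/1876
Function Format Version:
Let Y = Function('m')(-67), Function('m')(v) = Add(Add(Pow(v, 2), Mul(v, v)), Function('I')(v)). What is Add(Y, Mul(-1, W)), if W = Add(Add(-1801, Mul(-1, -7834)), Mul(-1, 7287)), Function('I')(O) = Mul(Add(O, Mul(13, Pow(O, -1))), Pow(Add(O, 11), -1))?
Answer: Rational(19197483, 1876) ≈ 10233.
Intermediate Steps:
Function('I')(O) = Mul(Pow(Add(11, O), -1), Add(O, Mul(13, Pow(O, -1)))) (Function('I')(O) = Mul(Add(O, Mul(13, Pow(O, -1))), Pow(Add(11, O), -1)) = Mul(Pow(Add(11, O), -1), Add(O, Mul(13, Pow(O, -1)))))
Function('m')(v) = Add(Mul(2, Pow(v, 2)), Mul(Pow(v, -1), Pow(Add(11, v), -1), Add(13, Pow(v, 2)))) (Function('m')(v) = Add(Add(Pow(v, 2), Mul(v, v)), Mul(Pow(v, -1), Pow(Add(11, v), -1), Add(13, Pow(v, 2)))) = Add(Add(Pow(v, 2), Pow(v, 2)), Mul(Pow(v, -1), Pow(Add(11, v), -1), Add(13, Pow(v, 2)))) = Add(Mul(2, Pow(v, 2)), Mul(Pow(v, -1), Pow(Add(11, v), -1), Add(13, Pow(v, 2)))))
W = -1254 (W = Add(Add(-1801, 7834), -7287) = Add(6033, -7287) = -1254)
Y = Rational(16844979, 1876) (Y = Mul(Pow(-67, -1), Pow(Add(11, -67), -1), Add(13, Pow(-67, 2), Mul(2, Pow(-67, 3), Add(11, -67)))) = Mul(Rational(-1, 67), Pow(-56, -1), Add(13, 4489, Mul(2, -300763, -56))) = Mul(Rational(-1, 67), Rational(-1, 56), Add(13, 4489, 33685456)) = Mul(Rational(-1, 67), Rational(-1, 56), 33689958) = Rational(16844979, 1876) ≈ 8979.2)
Add(Y, Mul(-1, W)) = Add(Rational(16844979, 1876), Mul(-1, -1254)) = Add(Rational(16844979, 1876), 1254) = Rational(19197483, 1876)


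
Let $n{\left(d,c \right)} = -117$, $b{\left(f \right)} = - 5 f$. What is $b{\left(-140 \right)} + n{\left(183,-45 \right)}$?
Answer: $583$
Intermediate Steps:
$b{\left(-140 \right)} + n{\left(183,-45 \right)} = \left(-5\right) \left(-140\right) - 117 = 700 - 117 = 583$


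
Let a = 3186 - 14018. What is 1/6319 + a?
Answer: -68447407/6319 ≈ -10832.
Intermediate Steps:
a = -10832
1/6319 + a = 1/6319 - 10832 = -68447407/6319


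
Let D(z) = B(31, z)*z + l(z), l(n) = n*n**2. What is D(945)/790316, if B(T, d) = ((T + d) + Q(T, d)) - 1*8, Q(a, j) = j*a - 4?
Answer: 218125845/197579 ≈ 1104.0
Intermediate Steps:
Q(a, j) = -4 + a*j (Q(a, j) = a*j - 4 = -4 + a*j)
l(n) = n**3
B(T, d) = -12 + T + d + T*d (B(T, d) = ((T + d) + (-4 + T*d)) - 1*8 = (-4 + T + d + T*d) - 8 = -12 + T + d + T*d)
D(z) = z**3 + z*(19 + 32*z) (D(z) = (-12 + 31 + z + 31*z)*z + z**3 = (19 + 32*z)*z + z**3 = z*(19 + 32*z) + z**3 = z**3 + z*(19 + 32*z))
D(945)/790316 = (945*(19 + 945**2 + 32*945))/790316 = (945*(19 + 893025 + 30240))*(1/790316) = (945*923284)*(1/790316) = 872503380*(1/790316) = 218125845/197579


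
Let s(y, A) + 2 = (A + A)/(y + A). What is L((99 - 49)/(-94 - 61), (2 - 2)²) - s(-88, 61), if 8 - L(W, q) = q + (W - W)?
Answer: 392/27 ≈ 14.519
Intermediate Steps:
s(y, A) = -2 + 2*A/(A + y) (s(y, A) = -2 + (A + A)/(y + A) = -2 + (2*A)/(A + y) = -2 + 2*A/(A + y))
L(W, q) = 8 - q (L(W, q) = 8 - (q + (W - W)) = 8 - (q + 0) = 8 - q)
L((99 - 49)/(-94 - 61), (2 - 2)²) - s(-88, 61) = (8 - (2 - 2)²) - (-2)*(-88)/(61 - 88) = (8 - 1*0²) - (-2)*(-88)/(-27) = (8 - 1*0) - (-2)*(-88)*(-1)/27 = (8 + 0) - 1*(-176/27) = 8 + 176/27 = 392/27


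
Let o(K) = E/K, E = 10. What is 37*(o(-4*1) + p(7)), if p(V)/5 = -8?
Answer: -3145/2 ≈ -1572.5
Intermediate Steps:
p(V) = -40 (p(V) = 5*(-8) = -40)
o(K) = 10/K
37*(o(-4*1) + p(7)) = 37*(10/((-4*1)) - 40) = 37*(10/(-4) - 40) = 37*(10*(-¼) - 40) = 37*(-5/2 - 40) = 37*(-85/2) = -3145/2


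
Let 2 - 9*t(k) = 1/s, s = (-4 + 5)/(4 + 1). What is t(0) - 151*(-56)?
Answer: 25367/3 ≈ 8455.7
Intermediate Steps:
s = 1/5 ≈ 0.20000
t(k) = -1/3 (t(k) = 2/9 - 1/(9*1/5) = 2/9 - 1/9*5 = 2/9 - 5/9 = -1/3)
t(0) - 151*(-56) = -1/3 - 151*(-56) = -1/3 + 8456 = 25367/3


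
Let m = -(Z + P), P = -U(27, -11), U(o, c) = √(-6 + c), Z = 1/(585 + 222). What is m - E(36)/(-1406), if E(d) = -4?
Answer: -2317/567321 + I*√17 ≈ -0.0040841 + 4.1231*I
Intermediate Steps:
Z = 1/807 ≈ 0.0012392
P = -I*√17 (P = -√(-6 - 11) = -√(-17) = -I*√17 ≈ -4.1231*I)
m = -1/807 + I*√17 (m = -(1/807 - I*√17) = -1/807 + I*√17 ≈ -0.0012392 + 4.1231*I)
m - E(36)/(-1406) = (-1/807 + I*√17) - (-4)/(-1406) = (-1/807 + I*√17) - (-4)*(-1)/1406 = (-1/807 + I*√17) - 1*2/703 = (-1/807 + I*√17) - 2/703 = -2317/567321 + I*√17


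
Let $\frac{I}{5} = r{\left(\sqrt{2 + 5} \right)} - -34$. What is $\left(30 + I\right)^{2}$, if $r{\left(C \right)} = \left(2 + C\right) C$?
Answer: $55925 + 4700 \sqrt{7} \approx 68360.0$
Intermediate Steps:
$r{\left(C \right)} = C \left(2 + C\right)$
$I = 170 + 5 \sqrt{7} \left(2 + \sqrt{7}\right)$ ($I = 5 \left(\sqrt{2 + 5} \left(2 + \sqrt{2 + 5}\right) - -34\right) = 5 \left(\sqrt{7} \left(2 + \sqrt{7}\right) + 34\right) = 5 \left(34 + \sqrt{7} \left(2 + \sqrt{7}\right)\right) = 170 + 5 \sqrt{7} \left(2 + \sqrt{7}\right) \approx 231.46$)
$\left(30 + I\right)^{2} = \left(30 + \left(205 + 10 \sqrt{7}\right)\right)^{2} = \left(235 + 10 \sqrt{7}\right)^{2}$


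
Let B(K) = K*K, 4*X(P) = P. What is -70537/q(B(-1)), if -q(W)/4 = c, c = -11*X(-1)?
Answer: 70537/11 ≈ 6412.5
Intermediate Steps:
X(P) = P/4
B(K) = K²
c = 11/4 (c = -11*(-1)/4 = -11*(-¼) = 11/4 ≈ 2.7500)
q(W) = -11 (q(W) = -4*11/4 = -11)
-70537/q(B(-1)) = -70537/(-11) = -70537*(-1/11) = 70537/11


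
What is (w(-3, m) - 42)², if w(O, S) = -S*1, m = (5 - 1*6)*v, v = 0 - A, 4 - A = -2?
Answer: 2304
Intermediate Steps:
A = 6 (A = 4 - 1*(-2) = 4 + 2 = 6)
v = -6 (v = 0 - 1*6 = 0 - 6 = -6)
m = 6 (m = (5 - 1*6)*(-6) = (5 - 6)*(-6) = -1*(-6) = 6)
w(O, S) = -S
(w(-3, m) - 42)² = (-1*6 - 42)² = (-6 - 42)² = (-48)² = 2304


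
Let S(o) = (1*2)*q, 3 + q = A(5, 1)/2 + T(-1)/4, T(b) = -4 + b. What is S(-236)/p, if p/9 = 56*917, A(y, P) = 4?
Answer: -1/102704 ≈ -9.7367e-6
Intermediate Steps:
q = -9/4 (q = -3 + (4/2 + (-4 - 1)/4) = -3 + (4*(½) - 5*¼) = -3 + (2 - 5/4) = -3 + ¾ = -9/4 ≈ -2.2500)
S(o) = -9/2 (S(o) = (1*2)*(-9/4) = 2*(-9/4) = -9/2)
p = 462168 (p = 9*(56*917) = 9*51352 = 462168)
S(-236)/p = -9/2/462168 = -9/2*1/462168 = -1/102704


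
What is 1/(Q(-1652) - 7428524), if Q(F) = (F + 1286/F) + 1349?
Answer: -826/6136211745 ≈ -1.3461e-7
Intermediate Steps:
Q(F) = 1349 + F + 1286/F
1/(Q(-1652) - 7428524) = 1/((1349 - 1652 + 1286/(-1652)) - 7428524) = 1/((1349 - 1652 + 1286*(-1/1652)) - 7428524) = 1/((1349 - 1652 - 643/826) - 7428524) = 1/(-250921/826 - 7428524) = 1/(-6136211745/826) = -826/6136211745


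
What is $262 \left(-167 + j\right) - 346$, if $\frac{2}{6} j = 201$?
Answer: $113886$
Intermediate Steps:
$j = 603$ ($j = 3 \cdot 201 = 603$)
$262 \left(-167 + j\right) - 346 = 262 \left(-167 + 603\right) - 346 = 262 \cdot 436 - 346 = 114232 - 346 = 113886$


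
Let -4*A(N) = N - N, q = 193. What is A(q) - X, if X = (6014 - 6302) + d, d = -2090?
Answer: 2378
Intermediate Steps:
A(N) = 0 (A(N) = -(N - N)/4 = -¼*0 = 0)
X = -2378 (X = (6014 - 6302) - 2090 = -288 - 2090 = -2378)
A(q) - X = 0 - 1*(-2378) = 0 + 2378 = 2378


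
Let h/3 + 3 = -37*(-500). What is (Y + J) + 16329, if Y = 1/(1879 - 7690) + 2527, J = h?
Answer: 432030416/5811 ≈ 74347.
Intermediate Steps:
h = 55491 (h = -9 + 3*(-37*(-500)) = -9 + 3*18500 = -9 + 55500 = 55491)
J = 55491
Y = 14684396/5811 (Y = 1/(-5811) + 2527 = -1/5811 + 2527 = 14684396/5811 ≈ 2527.0)
(Y + J) + 16329 = (14684396/5811 + 55491) + 16329 = 337142597/5811 + 16329 = 432030416/5811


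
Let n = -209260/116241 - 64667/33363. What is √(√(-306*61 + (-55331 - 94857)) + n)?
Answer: √(-694164549592634461 + 1299756167819338383*I*√3446)/430905387 ≈ 14.269 + 14.399*I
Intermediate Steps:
n = -4832832709/1292716161 (n = -209260*1/116241 - 64667*1/33363 = -209260/116241 - 64667/33363 = -4832832709/1292716161 ≈ -3.7385)
√(√(-306*61 + (-55331 - 94857)) + n) = √(√(-306*61 + (-55331 - 94857)) - 4832832709/1292716161) = √(√(-18666 - 150188) - 4832832709/1292716161) = √(√(-168854) - 4832832709/1292716161) = √(7*I*√3446 - 4832832709/1292716161) = √(-4832832709/1292716161 + 7*I*√3446)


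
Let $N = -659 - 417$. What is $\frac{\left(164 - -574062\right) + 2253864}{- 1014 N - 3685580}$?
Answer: $- \frac{1414045}{1297258} \approx -1.09$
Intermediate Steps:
$N = -1076$ ($N = -659 - 417 = -1076$)
$\frac{\left(164 - -574062\right) + 2253864}{- 1014 N - 3685580} = \frac{\left(164 - -574062\right) + 2253864}{\left(-1014\right) \left(-1076\right) - 3685580} = \frac{\left(164 + 574062\right) + 2253864}{1091064 - 3685580} = \frac{574226 + 2253864}{-2594516} = 2828090 \left(- \frac{1}{2594516}\right) = - \frac{1414045}{1297258}$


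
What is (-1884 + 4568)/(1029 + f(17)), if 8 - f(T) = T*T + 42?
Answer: 1342/353 ≈ 3.8017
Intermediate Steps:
f(T) = -34 - T**2 (f(T) = 8 - (T*T + 42) = 8 - (T**2 + 42) = 8 - (42 + T**2) = 8 + (-42 - T**2) = -34 - T**2)
(-1884 + 4568)/(1029 + f(17)) = (-1884 + 4568)/(1029 + (-34 - 1*17**2)) = 2684/(1029 + (-34 - 1*289)) = 2684/(1029 + (-34 - 289)) = 2684/(1029 - 323) = 2684/706 = 2684*(1/706) = 1342/353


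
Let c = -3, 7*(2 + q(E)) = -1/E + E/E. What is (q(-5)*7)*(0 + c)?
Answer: 192/5 ≈ 38.400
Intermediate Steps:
q(E) = -13/7 - 1/(7*E) (q(E) = -2 + (-1/E + E/E)/7 = -2 + (-1/E + 1)/7 = -2 + (1 - 1/E)/7 = -2 + (1/7 - 1/(7*E)) = -13/7 - 1/(7*E))
(q(-5)*7)*(0 + c) = (((1/7)*(-1 - 13*(-5))/(-5))*7)*(0 - 3) = (((1/7)*(-1/5)*(-1 + 65))*7)*(-3) = (((1/7)*(-1/5)*64)*7)*(-3) = -64/35*7*(-3) = -64/5*(-3) = 192/5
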